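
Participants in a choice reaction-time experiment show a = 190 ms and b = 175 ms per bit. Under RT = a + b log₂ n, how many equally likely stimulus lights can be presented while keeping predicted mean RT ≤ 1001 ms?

175·log₂ n ≤ 1001 − 190 = 811, giving log₂ n ≤ 4.6343 and n ≤ 24.835. The largest whole number is 24.

24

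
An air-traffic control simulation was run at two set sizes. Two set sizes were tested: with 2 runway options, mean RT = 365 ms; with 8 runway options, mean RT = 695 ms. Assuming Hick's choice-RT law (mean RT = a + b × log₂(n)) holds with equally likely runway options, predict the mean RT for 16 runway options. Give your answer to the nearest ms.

Solve the two-equation system in a and b:
  b = (695 − 365) / (log₂ 8 − log₂ 2) = 330 / (3 − 1) = 165 ms/bit
  a = 365 − 165 × 1 = 200 ms
Then RT(16) = 200 + 165 × log₂ 16 = 200 + 165 × 4 ≈ 860.000 ms.

860 ms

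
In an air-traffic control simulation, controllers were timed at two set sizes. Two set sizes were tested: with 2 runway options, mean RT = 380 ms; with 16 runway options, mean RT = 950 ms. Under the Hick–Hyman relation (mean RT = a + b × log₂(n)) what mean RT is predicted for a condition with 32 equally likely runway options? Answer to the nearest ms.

1140 ms

RT is linear in log₂ n, so two points fix the line:
  b = (950 − 380) / (log₂ 16 − log₂ 2) = 570 / (4 − 1) = 190 ms/bit
  a = 380 − 190 × 1 = 190 ms
Then RT(32) = 190 + 190 × log₂ 32 = 190 + 190 × 5 ≈ 1140.000 ms.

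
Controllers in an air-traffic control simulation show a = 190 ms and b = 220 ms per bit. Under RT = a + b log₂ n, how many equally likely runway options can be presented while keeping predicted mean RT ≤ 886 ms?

220·log₂ n ≤ 886 − 190 = 696, giving log₂ n ≤ 3.1636 and n ≤ 8.961. The largest whole number is 8.

8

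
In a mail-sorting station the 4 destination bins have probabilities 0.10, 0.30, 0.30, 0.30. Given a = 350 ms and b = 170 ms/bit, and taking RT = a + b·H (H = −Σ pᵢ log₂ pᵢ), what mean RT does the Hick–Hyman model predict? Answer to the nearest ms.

H = 0.10·log₂(1/0.10) + 0.30·log₂(1/0.30) + 0.30·log₂(1/0.30) + 0.30·log₂(1/0.30) = 1.8955 bits.
RT = 350 + 170 × 1.8955 = 672.23 ms.

672 ms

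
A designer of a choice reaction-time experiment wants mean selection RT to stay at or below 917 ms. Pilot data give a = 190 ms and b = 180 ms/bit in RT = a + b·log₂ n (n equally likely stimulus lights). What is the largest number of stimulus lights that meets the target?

16

180·log₂ n ≤ 917 − 190 = 727, giving log₂ n ≤ 4.0389 and n ≤ 16.437. The largest whole number is 16.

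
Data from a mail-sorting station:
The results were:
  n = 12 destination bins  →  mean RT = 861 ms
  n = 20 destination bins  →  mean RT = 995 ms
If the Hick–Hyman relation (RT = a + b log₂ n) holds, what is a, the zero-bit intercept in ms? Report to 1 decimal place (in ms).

The slope on a log₂ axis is (995 − 861) / (4.3219 − 3.5850) = 181.827 ms/bit.
Intercept: a = 861 − 181.827·log₂(12) = 209.158 ms.

209.2 ms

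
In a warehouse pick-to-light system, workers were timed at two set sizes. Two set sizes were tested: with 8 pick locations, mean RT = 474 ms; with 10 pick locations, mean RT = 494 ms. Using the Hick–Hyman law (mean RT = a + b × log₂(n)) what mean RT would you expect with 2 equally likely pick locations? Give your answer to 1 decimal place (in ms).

349.7 ms

With log₂ n on the abscissa the relation is linear; from the two conditions:
  b = (494 − 474) / (log₂ 10 − log₂ 8) = 20 / (3.3219 − 3) = 62.126 ms/bit
  a = 474 − 62.126 × 3 = 287.623 ms
Then RT(2) = 287.623 + 62.126 × log₂ 2 = 287.623 + 62.126 × 1 ≈ 349.749 ms.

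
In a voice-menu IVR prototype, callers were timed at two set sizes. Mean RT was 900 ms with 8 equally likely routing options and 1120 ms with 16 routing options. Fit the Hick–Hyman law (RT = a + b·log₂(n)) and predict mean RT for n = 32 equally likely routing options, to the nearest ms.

1340 ms

Solve the two-equation system in a and b:
  b = (1120 − 900) / (log₂ 16 − log₂ 8) = 220 / (4 − 3) = 220 ms/bit
  a = 900 − 220 × 3 = 240 ms
Then RT(32) = 240 + 220 × log₂ 32 = 240 + 220 × 5 ≈ 1340.000 ms.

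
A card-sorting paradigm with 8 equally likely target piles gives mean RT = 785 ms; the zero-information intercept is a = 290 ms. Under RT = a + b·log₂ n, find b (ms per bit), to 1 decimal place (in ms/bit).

165.0 ms/bit

8 alternatives carry log₂ 8 = 3 bits; the choice cost is 785 − 290 = 495 ms, so b = 495/3 = 165.000 ms/bit.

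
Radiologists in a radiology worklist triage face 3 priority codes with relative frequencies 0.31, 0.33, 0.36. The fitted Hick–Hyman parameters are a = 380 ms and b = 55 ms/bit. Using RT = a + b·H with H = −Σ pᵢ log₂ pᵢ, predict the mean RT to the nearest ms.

467 ms

Entropy contributions −pᵢ log₂ pᵢ: 0.5238, 0.5278, 0.5306; sum H = 1.5822 bits.
RT = a + bH = 380 + 55·1.5822 = 467.02 ms.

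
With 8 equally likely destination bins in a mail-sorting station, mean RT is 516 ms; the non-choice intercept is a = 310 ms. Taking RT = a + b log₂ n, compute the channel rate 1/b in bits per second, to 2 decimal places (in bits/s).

14.56 bits/s

Choice component = 516 − 310 = 206 ms over log₂(8) = 3 bits.
b = 206 / 3 = 68.667 ms/bit, so 1/b = 14.563 bits/s.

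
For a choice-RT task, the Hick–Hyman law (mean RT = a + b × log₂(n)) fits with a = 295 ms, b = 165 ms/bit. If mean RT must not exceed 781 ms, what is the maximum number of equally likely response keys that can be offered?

165·log₂ n ≤ 781 − 295 = 486, giving log₂ n ≤ 2.9455 and n ≤ 7.703. The largest whole number is 7.

7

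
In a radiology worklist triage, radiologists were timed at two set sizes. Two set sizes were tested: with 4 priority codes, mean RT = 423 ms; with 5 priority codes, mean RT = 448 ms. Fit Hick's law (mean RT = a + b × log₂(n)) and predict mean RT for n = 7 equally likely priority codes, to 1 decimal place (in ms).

485.7 ms

With log₂ n on the abscissa the relation is linear; from the two conditions:
  b = (448 − 423) / (log₂ 5 − log₂ 4) = 25 / (2.3219 − 2) = 77.657 ms/bit
  a = 423 − 77.657 × 2 = 267.686 ms
Then RT(7) = 267.686 + 77.657 × log₂ 7 = 267.686 + 77.657 × 2.8074 ≈ 485.697 ms.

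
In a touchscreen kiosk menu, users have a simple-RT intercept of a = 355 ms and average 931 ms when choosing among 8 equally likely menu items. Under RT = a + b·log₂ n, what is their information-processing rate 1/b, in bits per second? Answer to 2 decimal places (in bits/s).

Choice component = 931 − 355 = 576 ms over log₂(8) = 3 bits.
b = 576 / 3 = 192.000 ms/bit, so 1/b = 5.208 bits/s.

5.21 bits/s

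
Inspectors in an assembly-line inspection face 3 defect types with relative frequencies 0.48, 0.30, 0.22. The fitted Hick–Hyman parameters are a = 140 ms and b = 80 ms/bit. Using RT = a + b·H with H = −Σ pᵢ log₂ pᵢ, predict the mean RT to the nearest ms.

261 ms

Entropy contributions −pᵢ log₂ pᵢ: 0.5083, 0.5211, 0.4806; sum H = 1.5099 bits.
RT = a + bH = 140 + 80·1.5099 = 260.79 ms.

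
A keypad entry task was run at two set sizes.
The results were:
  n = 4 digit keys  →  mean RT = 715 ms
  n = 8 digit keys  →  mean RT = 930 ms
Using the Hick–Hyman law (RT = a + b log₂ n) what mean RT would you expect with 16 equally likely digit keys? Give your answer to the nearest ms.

1145 ms

Solve the two-equation system in a and b:
  b = (930 − 715) / (log₂ 8 − log₂ 4) = 215 / (3 − 2) = 215 ms/bit
  a = 715 − 215 × 2 = 285 ms
Then RT(16) = 285 + 215 × log₂ 16 = 285 + 215 × 4 ≈ 1145.000 ms.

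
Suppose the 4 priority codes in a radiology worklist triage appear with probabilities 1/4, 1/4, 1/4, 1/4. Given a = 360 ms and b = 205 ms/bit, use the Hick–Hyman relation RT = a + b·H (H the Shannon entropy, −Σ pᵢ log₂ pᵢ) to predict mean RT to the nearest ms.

Each term −pᵢ log₂ pᵢ: 0.25·2 + 0.25·2 + 0.25·2 + 0.25·2; summed, H = 2.000 bits.
Mean RT = a + bH = 360 + 205·2.000 = 770.00 ms.

770 ms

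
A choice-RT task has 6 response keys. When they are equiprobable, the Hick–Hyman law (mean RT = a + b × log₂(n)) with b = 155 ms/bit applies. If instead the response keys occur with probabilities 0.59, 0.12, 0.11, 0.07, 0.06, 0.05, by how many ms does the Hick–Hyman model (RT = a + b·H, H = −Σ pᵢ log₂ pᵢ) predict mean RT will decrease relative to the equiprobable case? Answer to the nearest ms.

107 ms

Equiprobable entropy H₀ = log₂ 6 = 2.5850 bits.
Skewed entropy H = −Σ pᵢ log₂ pᵢ = 1.8947 bits.
ΔRT = b·(H₀ − H) = 155 × 0.6903 = 107.00 ms.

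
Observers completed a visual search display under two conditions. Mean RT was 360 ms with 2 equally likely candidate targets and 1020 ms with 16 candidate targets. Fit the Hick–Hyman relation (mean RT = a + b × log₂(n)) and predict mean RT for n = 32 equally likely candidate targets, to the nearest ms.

Solve the two-equation system in a and b:
  b = (1020 − 360) / (log₂ 16 − log₂ 2) = 660 / (4 − 1) = 220 ms/bit
  a = 360 − 220 × 1 = 140 ms
Then RT(32) = 140 + 220 × log₂ 32 = 140 + 220 × 5 ≈ 1240.000 ms.

1240 ms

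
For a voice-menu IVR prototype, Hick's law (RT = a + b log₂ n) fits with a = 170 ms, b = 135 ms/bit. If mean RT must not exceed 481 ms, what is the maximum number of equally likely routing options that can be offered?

Information budget: (481 − 170)/135 = 2.3037 bits, so n ≤ 2^2.3037 = 4.937 → at most 4.

4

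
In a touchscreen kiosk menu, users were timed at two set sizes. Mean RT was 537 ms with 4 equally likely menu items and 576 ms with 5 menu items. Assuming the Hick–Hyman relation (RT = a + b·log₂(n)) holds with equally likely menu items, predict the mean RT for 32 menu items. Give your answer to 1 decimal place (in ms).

900.4 ms

Fit slope and intercept:
  b = (576 − 537) / (log₂ 5 − log₂ 4) = 39 / (2.3219 − 2) = 121.145 ms/bit
  a = 537 − 121.145 × 2 = 294.710 ms
Then RT(32) = 294.710 + 121.145 × log₂ 32 = 294.710 + 121.145 × 5 ≈ 900.435 ms.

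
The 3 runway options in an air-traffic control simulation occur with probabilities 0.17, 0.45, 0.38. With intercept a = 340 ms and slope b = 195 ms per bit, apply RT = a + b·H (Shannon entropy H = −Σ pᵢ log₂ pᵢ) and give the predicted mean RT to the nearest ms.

629 ms

H = 0.17·log₂(1/0.17) + 0.45·log₂(1/0.45) + 0.38·log₂(1/0.38) = 1.4834 bits.
RT = 340 + 195 × 1.4834 = 629.27 ms.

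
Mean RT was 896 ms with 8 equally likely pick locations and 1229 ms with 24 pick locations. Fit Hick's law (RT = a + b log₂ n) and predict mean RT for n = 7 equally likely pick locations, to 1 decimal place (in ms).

855.5 ms

Solve the two-equation system in a and b:
  b = (1229 − 896) / (log₂ 24 − log₂ 8) = 333 / (4.5850 − 3) = 210.100 ms/bit
  a = 896 − 210.100 × 3 = 265.701 ms
Then RT(7) = 265.701 + 210.100 × log₂ 7 = 265.701 + 210.100 × 2.8074 ≈ 855.525 ms.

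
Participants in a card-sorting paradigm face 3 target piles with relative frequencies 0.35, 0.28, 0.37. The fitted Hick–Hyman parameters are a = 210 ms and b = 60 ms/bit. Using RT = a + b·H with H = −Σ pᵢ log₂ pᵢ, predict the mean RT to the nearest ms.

305 ms

Entropy contributions −pᵢ log₂ pᵢ: 0.5301, 0.5142, 0.5307; sum H = 1.5751 bits.
RT = a + bH = 210 + 60·1.5751 = 304.50 ms.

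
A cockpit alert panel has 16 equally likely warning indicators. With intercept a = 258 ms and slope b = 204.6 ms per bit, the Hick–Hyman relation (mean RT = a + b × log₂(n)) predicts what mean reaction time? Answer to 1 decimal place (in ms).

1076.4 ms

log₂(16) = 4 bits, so RT = 258 + 204.6 × 4 ≈ 1076.400 ms.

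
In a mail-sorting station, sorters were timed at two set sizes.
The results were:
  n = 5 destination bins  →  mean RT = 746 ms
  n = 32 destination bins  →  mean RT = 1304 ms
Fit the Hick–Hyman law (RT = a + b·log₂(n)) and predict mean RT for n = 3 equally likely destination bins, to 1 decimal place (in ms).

Fit slope and intercept:
  b = (1304 − 746) / (log₂ 32 − log₂ 5) = 558 / (5 − 2.3219) = 208.359 ms/bit
  a = 746 − 208.359 × 2.3219 = 262.206 ms
Then RT(3) = 262.206 + 208.359 × log₂ 3 = 262.206 + 208.359 × 1.5850 ≈ 592.447 ms.

592.4 ms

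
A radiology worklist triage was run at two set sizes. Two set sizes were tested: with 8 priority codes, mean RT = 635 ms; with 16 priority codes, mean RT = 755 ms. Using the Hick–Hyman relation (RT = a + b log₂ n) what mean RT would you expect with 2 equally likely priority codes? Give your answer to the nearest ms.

395 ms

RT is linear in log₂ n, so two points fix the line:
  b = (755 − 635) / (log₂ 16 − log₂ 8) = 120 / (4 − 3) = 120 ms/bit
  a = 635 − 120 × 3 = 275 ms
Then RT(2) = 275 + 120 × log₂ 2 = 275 + 120 × 1 ≈ 395.000 ms.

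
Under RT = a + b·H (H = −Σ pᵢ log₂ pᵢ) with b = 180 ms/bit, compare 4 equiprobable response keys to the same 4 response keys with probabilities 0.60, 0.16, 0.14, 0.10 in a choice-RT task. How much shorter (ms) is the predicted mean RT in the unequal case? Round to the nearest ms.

73 ms

The RT saving is b·ΔH. Equiprobable H₀ = log₂(4) = 2.0000 bits; with the given probabilities H = 1.5945 bits.
b·(H₀ − H) = 180 × (2.0000 − 1.5945) = 72.99 ms.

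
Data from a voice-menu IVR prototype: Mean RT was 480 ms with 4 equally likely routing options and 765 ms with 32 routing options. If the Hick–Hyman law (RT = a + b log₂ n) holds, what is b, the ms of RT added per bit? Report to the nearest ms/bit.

95 ms/bit

Slope: b = (765 − 480) / (log₂ 32 − log₂ 4) = 285/3.0000 = 95 ms/bit.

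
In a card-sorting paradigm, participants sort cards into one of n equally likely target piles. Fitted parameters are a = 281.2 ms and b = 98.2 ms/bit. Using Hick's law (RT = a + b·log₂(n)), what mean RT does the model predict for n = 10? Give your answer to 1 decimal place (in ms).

log₂(10) = 3.3219 bits, so RT = 281.2 + 98.2 × 3.3219 ≈ 607.413 ms.

607.4 ms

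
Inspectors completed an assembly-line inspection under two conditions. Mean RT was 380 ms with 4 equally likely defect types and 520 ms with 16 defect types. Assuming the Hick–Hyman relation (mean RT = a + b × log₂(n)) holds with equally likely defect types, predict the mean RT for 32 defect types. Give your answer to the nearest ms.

Solve the two-equation system in a and b:
  b = (520 − 380) / (log₂ 16 − log₂ 4) = 140 / (4 − 2) = 70 ms/bit
  a = 380 − 70 × 2 = 240 ms
Then RT(32) = 240 + 70 × log₂ 32 = 240 + 70 × 5 ≈ 590.000 ms.

590 ms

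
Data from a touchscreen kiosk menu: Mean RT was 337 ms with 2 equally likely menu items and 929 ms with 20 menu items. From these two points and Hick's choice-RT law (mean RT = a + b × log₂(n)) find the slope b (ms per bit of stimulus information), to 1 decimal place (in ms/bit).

b = (RT₂ − RT₁)/(log₂ n₂ − log₂ n₁) = (929 − 337)/(4.3219 − 1) = 178.210 ms/bit.

178.2 ms/bit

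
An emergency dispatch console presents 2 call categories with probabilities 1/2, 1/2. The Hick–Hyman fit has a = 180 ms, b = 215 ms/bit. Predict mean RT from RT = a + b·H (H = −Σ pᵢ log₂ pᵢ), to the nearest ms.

395 ms

H = −Σ pᵢ log₂ pᵢ = 0.5·1 + 0.5·1 = 1.000 bits.
RT = 180 + 215 × 1.000 = 395.00 ms.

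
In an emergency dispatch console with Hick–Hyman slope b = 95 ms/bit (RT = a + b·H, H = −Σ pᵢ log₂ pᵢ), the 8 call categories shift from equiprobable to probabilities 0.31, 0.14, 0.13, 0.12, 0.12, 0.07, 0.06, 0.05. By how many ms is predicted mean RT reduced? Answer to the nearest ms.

22 ms

The RT saving is b·ΔH. Equiprobable H₀ = log₂(8) = 3.0000 bits; with the given probabilities H = 2.7659 bits.
b·(H₀ − H) = 95 × (3.0000 − 2.7659) = 22.24 ms.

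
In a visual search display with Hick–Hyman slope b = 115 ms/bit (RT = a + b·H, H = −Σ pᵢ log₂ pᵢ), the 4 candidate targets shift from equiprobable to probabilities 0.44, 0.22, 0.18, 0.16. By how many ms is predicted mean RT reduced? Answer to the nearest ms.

15 ms

The RT saving is b·ΔH. Equiprobable H₀ = log₂(4) = 2.0000 bits; with the given probabilities H = 1.8700 bits.
b·(H₀ − H) = 115 × (2.0000 − 1.8700) = 14.94 ms.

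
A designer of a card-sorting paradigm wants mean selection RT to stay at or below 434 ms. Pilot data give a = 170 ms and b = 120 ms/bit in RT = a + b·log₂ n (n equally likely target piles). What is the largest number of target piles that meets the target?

Set 170 + 120·log₂ n ≤ 434 → log₂ n ≤ (434 − 170)/120 = 2.2000.
So n ≤ 2^2.2000 = 4.595; the largest integer n is 4.

4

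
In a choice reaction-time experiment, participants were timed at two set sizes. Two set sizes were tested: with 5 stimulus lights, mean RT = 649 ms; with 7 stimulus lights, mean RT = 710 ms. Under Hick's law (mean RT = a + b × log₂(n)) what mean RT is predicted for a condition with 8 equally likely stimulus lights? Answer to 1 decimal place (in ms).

Fit slope and intercept:
  b = (710 − 649) / (log₂ 7 − log₂ 5) = 61 / (2.8074 − 2.3219) = 125.663 ms/bit
  a = 649 − 125.663 × 2.3219 = 357.220 ms
Then RT(8) = 357.220 + 125.663 × log₂ 8 = 357.220 + 125.663 × 3 ≈ 734.208 ms.

734.2 ms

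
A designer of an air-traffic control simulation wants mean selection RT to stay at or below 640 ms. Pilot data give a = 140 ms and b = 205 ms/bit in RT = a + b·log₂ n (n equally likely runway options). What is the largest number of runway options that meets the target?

205·log₂ n ≤ 640 − 140 = 500, giving log₂ n ≤ 2.4390 and n ≤ 5.423. The largest whole number is 5.

5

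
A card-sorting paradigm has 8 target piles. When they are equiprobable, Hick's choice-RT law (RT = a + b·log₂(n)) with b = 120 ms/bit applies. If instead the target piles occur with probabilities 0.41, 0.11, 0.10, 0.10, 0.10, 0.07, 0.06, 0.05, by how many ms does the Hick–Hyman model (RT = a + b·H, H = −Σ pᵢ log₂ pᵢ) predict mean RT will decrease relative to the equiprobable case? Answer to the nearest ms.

The RT saving is b·ΔH. Equiprobable H₀ = log₂(8) = 3.0000 bits; with the given probabilities H = 2.6024 bits.
b·(H₀ − H) = 120 × (3.0000 − 2.6024) = 47.71 ms.

48 ms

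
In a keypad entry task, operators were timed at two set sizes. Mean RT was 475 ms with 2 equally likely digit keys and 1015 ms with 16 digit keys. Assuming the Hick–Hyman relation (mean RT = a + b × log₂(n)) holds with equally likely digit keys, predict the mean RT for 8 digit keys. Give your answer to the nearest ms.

Fit slope and intercept:
  b = (1015 − 475) / (log₂ 16 − log₂ 2) = 540 / (4 − 1) = 180 ms/bit
  a = 475 − 180 × 1 = 295 ms
Then RT(8) = 295 + 180 × log₂ 8 = 295 + 180 × 3 ≈ 835.000 ms.

835 ms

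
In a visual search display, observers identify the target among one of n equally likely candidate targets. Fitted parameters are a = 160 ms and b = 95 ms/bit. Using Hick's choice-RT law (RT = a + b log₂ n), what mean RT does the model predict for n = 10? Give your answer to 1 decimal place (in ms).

log₂(10) = 3.3219 bits, so RT = 160 + 95 × 3.3219 ≈ 475.583 ms.

475.6 ms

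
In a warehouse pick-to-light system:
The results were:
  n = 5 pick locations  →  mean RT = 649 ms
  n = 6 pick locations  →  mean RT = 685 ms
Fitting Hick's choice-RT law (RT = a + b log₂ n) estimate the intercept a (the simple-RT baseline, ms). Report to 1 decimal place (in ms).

331.2 ms

Slope: b = (685 − 649) / (log₂ 6 − log₂ 5) = 36/0.2630 = 136.864 ms/bit.
a = RT₁ − b·log₂ n₁ = 649 − 136.864 × 2.3219 = 331.211 ms.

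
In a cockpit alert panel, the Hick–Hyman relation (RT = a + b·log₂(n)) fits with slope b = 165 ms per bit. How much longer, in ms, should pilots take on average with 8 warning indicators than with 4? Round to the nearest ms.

165 ms

The intercept a cancels: ΔRT = b·(log₂ n₂ − log₂ n₁) = b·log₂(n₂/n₁).
log₂(8) − log₂(4) = log₂(8/4) = log₂(2) = 1.
ΔRT = 165 × 1.0000 = 165.000 ms.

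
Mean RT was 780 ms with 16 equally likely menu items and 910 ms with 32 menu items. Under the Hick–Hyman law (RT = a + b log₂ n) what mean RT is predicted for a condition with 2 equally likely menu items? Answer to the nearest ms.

RT is linear in log₂ n, so two points fix the line:
  b = (910 − 780) / (log₂ 32 − log₂ 16) = 130 / (5 − 4) = 130 ms/bit
  a = 780 − 130 × 4 = 260 ms
Then RT(2) = 260 + 130 × log₂ 2 = 260 + 130 × 1 ≈ 390.000 ms.

390 ms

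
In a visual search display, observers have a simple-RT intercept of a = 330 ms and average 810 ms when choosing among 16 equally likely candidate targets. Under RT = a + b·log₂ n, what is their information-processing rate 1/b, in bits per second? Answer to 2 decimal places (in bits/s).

8.33 bits/s

Choice component = 810 − 330 = 480 ms over log₂(16) = 4 bits.
b = 480 / 4 = 120.000 ms/bit, so 1/b = 8.333 bits/s.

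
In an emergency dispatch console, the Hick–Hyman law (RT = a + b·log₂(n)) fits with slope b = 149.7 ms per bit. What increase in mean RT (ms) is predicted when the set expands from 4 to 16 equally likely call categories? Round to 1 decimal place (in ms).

299.4 ms

The intercept a cancels: ΔRT = b·(log₂ n₂ − log₂ n₁) = b·log₂(n₂/n₁).
log₂(16) − log₂(4) = log₂(16/4) = log₂(4) = 2.
ΔRT = 149.7 × 2.0000 = 299.400 ms.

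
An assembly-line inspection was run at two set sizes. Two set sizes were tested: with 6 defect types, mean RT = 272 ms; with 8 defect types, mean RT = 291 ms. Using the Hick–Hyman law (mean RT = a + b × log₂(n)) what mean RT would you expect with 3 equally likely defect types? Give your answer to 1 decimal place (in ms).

Fit slope and intercept:
  b = (291 − 272) / (log₂ 8 − log₂ 6) = 19 / (3 − 2.5850) = 45.779 ms/bit
  a = 272 − 45.779 × 2.5850 = 153.663 ms
Then RT(3) = 153.663 + 45.779 × log₂ 3 = 153.663 + 45.779 × 1.5850 ≈ 226.221 ms.

226.2 ms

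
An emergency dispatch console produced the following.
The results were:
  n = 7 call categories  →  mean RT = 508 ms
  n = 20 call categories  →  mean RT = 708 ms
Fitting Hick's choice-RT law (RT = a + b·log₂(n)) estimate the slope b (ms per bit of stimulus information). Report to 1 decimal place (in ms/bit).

The slope on a log₂ axis is (708 − 508) / (4.3219 − 2.8074) = 132.050 ms/bit.

132.1 ms/bit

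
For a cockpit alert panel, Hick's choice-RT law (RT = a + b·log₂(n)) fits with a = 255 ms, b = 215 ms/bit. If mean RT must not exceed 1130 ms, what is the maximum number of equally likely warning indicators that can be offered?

16

Information budget: (1130 − 255)/215 = 4.0698 bits, so n ≤ 2^4.0698 = 16.793 → at most 16.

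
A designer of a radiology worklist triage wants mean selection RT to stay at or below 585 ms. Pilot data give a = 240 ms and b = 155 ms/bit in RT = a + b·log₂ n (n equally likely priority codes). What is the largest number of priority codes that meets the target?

Information budget: (585 − 240)/155 = 2.2258 bits, so n ≤ 2^2.2258 = 4.678 → at most 4.

4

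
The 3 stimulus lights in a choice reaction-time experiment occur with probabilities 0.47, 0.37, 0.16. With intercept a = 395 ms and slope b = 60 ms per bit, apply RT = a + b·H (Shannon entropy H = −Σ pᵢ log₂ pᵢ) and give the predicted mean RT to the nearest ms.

483 ms

H = 0.47·log₂(1/0.47) + 0.37·log₂(1/0.37) + 0.16·log₂(1/0.16) = 1.4657 bits.
RT = 395 + 60 × 1.4657 = 482.94 ms.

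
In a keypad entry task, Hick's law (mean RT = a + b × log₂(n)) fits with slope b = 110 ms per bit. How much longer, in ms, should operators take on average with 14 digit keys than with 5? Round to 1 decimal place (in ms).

ΔRT = (a + b log₂ n₂) − (a + b log₂ n₁) = b·(log₂ n₂ − log₂ n₁).
log₂(14) − log₂(5) = 3.8074 − 2.3219 = 1.4854.
ΔRT = 110 × 1.4854 = 163.397 ms.

163.4 ms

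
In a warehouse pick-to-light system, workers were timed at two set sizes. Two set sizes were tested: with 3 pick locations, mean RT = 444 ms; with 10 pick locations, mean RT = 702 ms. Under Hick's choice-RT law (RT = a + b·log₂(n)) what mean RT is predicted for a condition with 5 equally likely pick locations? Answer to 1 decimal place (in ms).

553.5 ms

RT is linear in log₂ n, so two points fix the line:
  b = (702 − 444) / (log₂ 10 − log₂ 3) = 258 / (3.3219 − 1.5850) = 148.535 ms/bit
  a = 444 − 148.535 × 1.5850 = 208.578 ms
Then RT(5) = 208.578 + 148.535 × log₂ 5 = 208.578 + 148.535 × 2.3219 ≈ 553.465 ms.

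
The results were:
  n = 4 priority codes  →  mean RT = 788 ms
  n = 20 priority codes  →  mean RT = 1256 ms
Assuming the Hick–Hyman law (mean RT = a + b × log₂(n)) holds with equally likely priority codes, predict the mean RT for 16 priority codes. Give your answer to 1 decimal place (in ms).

Solve the two-equation system in a and b:
  b = (1256 − 788) / (log₂ 20 − log₂ 4) = 468 / (4.3219 − 2) = 201.557 ms/bit
  a = 788 − 201.557 × 2 = 384.887 ms
Then RT(16) = 384.887 + 201.557 × log₂ 16 = 384.887 + 201.557 × 4 ≈ 1191.113 ms.

1191.1 ms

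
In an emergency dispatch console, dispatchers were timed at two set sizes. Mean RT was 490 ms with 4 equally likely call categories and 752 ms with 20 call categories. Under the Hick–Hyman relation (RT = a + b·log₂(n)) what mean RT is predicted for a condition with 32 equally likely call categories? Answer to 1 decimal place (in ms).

828.5 ms

Solve the two-equation system in a and b:
  b = (752 − 490) / (log₂ 20 − log₂ 4) = 262 / (4.3219 − 2) = 112.837 ms/bit
  a = 490 − 112.837 × 2 = 264.325 ms
Then RT(32) = 264.325 + 112.837 × log₂ 32 = 264.325 + 112.837 × 5 ≈ 828.512 ms.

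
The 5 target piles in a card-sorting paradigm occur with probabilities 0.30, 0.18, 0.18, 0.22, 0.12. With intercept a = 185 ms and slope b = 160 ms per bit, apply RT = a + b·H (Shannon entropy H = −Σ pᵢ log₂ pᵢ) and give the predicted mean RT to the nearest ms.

H = 0.30·log₂(1/0.30) + 0.18·log₂(1/0.18) + 0.18·log₂(1/0.18) + 0.22·log₂(1/0.22) + 0.12·log₂(1/0.12) = 2.2593 bits.
RT = 185 + 160 × 2.2593 = 546.50 ms.

546 ms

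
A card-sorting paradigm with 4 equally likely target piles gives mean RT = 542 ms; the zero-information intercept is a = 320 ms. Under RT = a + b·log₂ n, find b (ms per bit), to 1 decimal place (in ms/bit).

4 alternatives carry log₂ 4 = 2 bits; the choice cost is 542 − 320 = 222 ms, so b = 222/2 = 111.000 ms/bit.

111.0 ms/bit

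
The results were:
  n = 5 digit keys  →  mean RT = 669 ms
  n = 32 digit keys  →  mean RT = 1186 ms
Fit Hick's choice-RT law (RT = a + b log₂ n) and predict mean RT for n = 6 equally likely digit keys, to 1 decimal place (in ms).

RT is linear in log₂ n, so two points fix the line:
  b = (1186 − 669) / (log₂ 32 − log₂ 5) = 517 / (5 − 2.3219) = 193.049 ms/bit
  a = 669 − 193.049 × 2.3219 = 220.753 ms
Then RT(6) = 220.753 + 193.049 × log₂ 6 = 220.753 + 193.049 × 2.5850 ≈ 719.779 ms.

719.8 ms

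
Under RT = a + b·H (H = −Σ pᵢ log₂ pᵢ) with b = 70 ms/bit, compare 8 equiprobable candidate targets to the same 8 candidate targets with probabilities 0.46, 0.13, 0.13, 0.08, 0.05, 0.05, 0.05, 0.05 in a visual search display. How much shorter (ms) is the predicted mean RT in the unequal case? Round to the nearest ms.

Equiprobable entropy H₀ = log₂ 8 = 3.0000 bits.
Skewed entropy H = −Σ pᵢ log₂ pᵢ = 2.4365 bits.
ΔRT = b·(H₀ − H) = 70 × 0.5635 = 39.44 ms.

39 ms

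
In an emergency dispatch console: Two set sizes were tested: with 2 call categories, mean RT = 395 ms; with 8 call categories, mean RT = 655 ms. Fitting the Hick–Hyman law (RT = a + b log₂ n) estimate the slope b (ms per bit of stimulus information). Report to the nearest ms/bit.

130 ms/bit

b = (RT₂ − RT₁)/(log₂ n₂ − log₂ n₁) = (655 − 395)/(3 − 1) = 130 ms/bit.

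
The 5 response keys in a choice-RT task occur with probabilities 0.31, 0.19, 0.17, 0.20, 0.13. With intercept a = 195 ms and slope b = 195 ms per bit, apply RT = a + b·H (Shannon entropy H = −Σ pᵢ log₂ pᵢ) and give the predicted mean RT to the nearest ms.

636 ms

H = 0.31·log₂(1/0.31) + 0.19·log₂(1/0.19) + 0.17·log₂(1/0.17) + 0.20·log₂(1/0.20) + 0.13·log₂(1/0.13) = 2.2606 bits.
RT = 195 + 195 × 2.2606 = 635.82 ms.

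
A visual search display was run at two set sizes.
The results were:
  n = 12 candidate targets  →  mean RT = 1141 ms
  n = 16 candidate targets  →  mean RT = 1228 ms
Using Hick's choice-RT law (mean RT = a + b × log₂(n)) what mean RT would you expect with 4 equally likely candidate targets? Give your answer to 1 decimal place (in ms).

Solve the two-equation system in a and b:
  b = (1228 − 1141) / (log₂ 16 − log₂ 12) = 87 / (4 − 3.5850) = 209.620 ms/bit
  a = 1141 − 209.620 × 3.5850 = 389.522 ms
Then RT(4) = 389.522 + 209.620 × log₂ 4 = 389.522 + 209.620 × 2 ≈ 808.761 ms.

808.8 ms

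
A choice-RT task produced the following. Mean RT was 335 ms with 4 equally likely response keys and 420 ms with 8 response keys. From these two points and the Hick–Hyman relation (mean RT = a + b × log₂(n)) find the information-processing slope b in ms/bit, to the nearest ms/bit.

85 ms/bit

Slope: b = (420 − 335) / (log₂ 8 − log₂ 4) = 85/1.0000 = 85 ms/bit.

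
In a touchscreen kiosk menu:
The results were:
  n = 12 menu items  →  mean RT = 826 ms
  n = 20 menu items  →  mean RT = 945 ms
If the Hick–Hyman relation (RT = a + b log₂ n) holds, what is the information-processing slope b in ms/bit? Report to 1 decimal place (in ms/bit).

161.5 ms/bit

Slope: b = (945 − 826) / (log₂ 20 − log₂ 12) = 119/0.7370 = 161.473 ms/bit.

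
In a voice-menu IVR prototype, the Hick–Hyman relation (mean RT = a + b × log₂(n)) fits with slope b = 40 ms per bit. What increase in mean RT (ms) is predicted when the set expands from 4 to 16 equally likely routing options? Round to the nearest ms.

ΔRT = (a + b log₂ n₂) − (a + b log₂ n₁) = b·(log₂ n₂ − log₂ n₁).
log₂(16) − log₂(4) = log₂(16/4) = log₂(4) = 2.
ΔRT = 40 × 2.0000 = 80.000 ms.

80 ms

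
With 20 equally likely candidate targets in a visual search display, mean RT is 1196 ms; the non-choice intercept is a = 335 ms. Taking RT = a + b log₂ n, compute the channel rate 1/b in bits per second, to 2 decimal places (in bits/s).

5.02 bits/s

Choice component = 1196 − 335 = 861 ms over log₂(20) = 4.3219 bits.
b = 861 / 4.3219 = 199.217 ms/bit, so 1/b = 5.020 bits/s.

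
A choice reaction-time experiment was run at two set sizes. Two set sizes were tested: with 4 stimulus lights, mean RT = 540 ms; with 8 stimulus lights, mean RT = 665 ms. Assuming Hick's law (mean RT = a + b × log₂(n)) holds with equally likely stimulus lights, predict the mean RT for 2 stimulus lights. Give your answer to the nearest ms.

With log₂ n on the abscissa the relation is linear; from the two conditions:
  b = (665 − 540) / (log₂ 8 − log₂ 4) = 125 / (3 − 2) = 125 ms/bit
  a = 540 − 125 × 2 = 290 ms
Then RT(2) = 290 + 125 × log₂ 2 = 290 + 125 × 1 ≈ 415.000 ms.

415 ms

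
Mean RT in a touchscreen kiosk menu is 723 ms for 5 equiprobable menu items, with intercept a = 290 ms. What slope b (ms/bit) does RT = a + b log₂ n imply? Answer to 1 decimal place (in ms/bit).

log₂(5) = 2.3219 bits.
b = (RT − a)/log₂ n = (723 − 290) / 2.3219 = 186.483 ms/bit.

186.5 ms/bit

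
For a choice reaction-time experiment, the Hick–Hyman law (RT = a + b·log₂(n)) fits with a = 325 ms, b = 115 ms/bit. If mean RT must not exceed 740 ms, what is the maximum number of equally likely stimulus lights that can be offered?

Information budget: (740 − 325)/115 = 3.6087 bits, so n ≤ 2^3.6087 = 12.199 → at most 12.

12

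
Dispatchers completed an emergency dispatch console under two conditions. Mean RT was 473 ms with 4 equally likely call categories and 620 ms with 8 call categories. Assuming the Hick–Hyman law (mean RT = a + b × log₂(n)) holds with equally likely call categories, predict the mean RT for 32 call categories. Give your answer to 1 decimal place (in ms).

With log₂ n on the abscissa the relation is linear; from the two conditions:
  b = (620 − 473) / (log₂ 8 − log₂ 4) = 147 / (3 − 2) = 147.000 ms/bit
  a = 473 − 147.000 × 2 = 179.000 ms
Then RT(32) = 179.000 + 147.000 × log₂ 32 = 179.000 + 147.000 × 5 ≈ 914.000 ms.

914.0 ms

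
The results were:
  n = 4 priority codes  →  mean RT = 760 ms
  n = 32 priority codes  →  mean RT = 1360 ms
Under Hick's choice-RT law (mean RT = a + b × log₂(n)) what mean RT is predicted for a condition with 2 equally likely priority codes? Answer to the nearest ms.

Solve the two-equation system in a and b:
  b = (1360 − 760) / (log₂ 32 − log₂ 4) = 600 / (5 − 2) = 200 ms/bit
  a = 760 − 200 × 2 = 360 ms
Then RT(2) = 360 + 200 × log₂ 2 = 360 + 200 × 1 ≈ 560.000 ms.

560 ms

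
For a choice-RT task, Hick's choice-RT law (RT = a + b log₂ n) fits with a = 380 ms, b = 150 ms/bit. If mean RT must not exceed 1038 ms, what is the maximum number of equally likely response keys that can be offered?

150·log₂ n ≤ 1038 − 380 = 658, giving log₂ n ≤ 4.3867 and n ≤ 20.918. The largest whole number is 20.

20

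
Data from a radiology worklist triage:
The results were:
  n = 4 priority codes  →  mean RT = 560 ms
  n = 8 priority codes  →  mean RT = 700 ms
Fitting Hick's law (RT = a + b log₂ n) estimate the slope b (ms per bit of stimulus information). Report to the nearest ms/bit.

140 ms/bit

Slope: b = (700 − 560) / (log₂ 8 − log₂ 4) = 140/1.0000 = 140 ms/bit.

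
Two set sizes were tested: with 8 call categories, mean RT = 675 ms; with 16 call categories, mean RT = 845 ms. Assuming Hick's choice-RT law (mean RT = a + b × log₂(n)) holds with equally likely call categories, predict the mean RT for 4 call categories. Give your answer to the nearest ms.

505 ms

RT is linear in log₂ n, so two points fix the line:
  b = (845 − 675) / (log₂ 16 − log₂ 8) = 170 / (4 − 3) = 170 ms/bit
  a = 675 − 170 × 3 = 165 ms
Then RT(4) = 165 + 170 × log₂ 4 = 165 + 170 × 2 ≈ 505.000 ms.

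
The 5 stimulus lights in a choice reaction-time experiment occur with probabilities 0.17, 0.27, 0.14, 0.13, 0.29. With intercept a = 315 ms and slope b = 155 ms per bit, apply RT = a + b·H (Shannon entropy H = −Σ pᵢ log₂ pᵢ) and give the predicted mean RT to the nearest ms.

663 ms

H = 0.17·log₂(1/0.17) + 0.27·log₂(1/0.27) + 0.14·log₂(1/0.14) + 0.13·log₂(1/0.13) + 0.29·log₂(1/0.29) = 2.2423 bits.
RT = 315 + 155 × 2.2423 = 662.55 ms.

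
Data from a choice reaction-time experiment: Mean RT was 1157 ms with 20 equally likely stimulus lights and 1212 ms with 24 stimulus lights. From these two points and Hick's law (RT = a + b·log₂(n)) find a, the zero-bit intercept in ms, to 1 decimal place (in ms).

253.3 ms

The slope on a log₂ axis is (1212 − 1157) / (4.5850 − 4.3219) = 209.098 ms/bit.
a = RT₁ − b·log₂ n₁ = 1157 − 209.098 × 4.3219 = 253.293 ms.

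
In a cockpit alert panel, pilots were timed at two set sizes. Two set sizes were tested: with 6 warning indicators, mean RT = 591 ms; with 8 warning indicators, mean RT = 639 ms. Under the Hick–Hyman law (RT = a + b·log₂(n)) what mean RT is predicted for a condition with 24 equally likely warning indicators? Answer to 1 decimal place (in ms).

RT is linear in log₂ n, so two points fix the line:
  b = (639 − 591) / (log₂ 8 − log₂ 6) = 48 / (3 − 2.5850) = 115.652 ms/bit
  a = 591 − 115.652 × 2.5850 = 292.043 ms
Then RT(24) = 292.043 + 115.652 × log₂ 24 = 292.043 + 115.652 × 4.5850 ≈ 822.304 ms.

822.3 ms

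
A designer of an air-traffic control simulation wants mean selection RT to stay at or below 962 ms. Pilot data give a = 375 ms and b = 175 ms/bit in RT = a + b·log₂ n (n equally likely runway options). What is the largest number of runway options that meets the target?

10

175·log₂ n ≤ 962 − 375 = 587, giving log₂ n ≤ 3.3543 and n ≤ 10.227. The largest whole number is 10.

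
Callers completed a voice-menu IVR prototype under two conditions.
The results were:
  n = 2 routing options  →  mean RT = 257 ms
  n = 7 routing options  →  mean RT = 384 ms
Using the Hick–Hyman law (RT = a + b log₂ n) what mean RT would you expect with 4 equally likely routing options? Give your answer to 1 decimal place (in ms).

With log₂ n on the abscissa the relation is linear; from the two conditions:
  b = (384 − 257) / (log₂ 7 − log₂ 2) = 127 / (2.8074 − 1) = 70.268 ms/bit
  a = 257 − 70.268 × 1 = 186.732 ms
Then RT(4) = 186.732 + 70.268 × log₂ 4 = 186.732 + 70.268 × 2 ≈ 327.268 ms.

327.3 ms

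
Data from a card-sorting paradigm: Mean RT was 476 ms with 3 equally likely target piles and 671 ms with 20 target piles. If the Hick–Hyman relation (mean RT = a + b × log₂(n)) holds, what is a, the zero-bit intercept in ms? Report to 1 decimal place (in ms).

The slope on a log₂ axis is (671 − 476) / (4.3219 − 1.5850) = 71.247 ms/bit.
a = RT₁ − b·log₂ n₁ = 476 − 71.247 × 1.5850 = 363.077 ms.

363.1 ms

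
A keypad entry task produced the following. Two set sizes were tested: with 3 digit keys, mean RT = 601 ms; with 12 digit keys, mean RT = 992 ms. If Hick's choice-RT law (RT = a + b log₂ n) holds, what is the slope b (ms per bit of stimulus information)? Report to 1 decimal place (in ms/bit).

Slope: b = (992 − 601) / (log₂ 12 − log₂ 3) = 391/2.0000 = 195.500 ms/bit.

195.5 ms/bit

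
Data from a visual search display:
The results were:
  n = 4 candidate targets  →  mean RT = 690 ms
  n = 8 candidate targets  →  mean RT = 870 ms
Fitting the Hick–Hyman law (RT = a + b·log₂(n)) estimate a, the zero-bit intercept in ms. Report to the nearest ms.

Slope: b = (870 − 690) / (log₂ 8 − log₂ 4) = 180/1.0000 = 180 ms/bit.
Intercept: a = 690 − 180·log₂(4) = 330.000 ms.

330 ms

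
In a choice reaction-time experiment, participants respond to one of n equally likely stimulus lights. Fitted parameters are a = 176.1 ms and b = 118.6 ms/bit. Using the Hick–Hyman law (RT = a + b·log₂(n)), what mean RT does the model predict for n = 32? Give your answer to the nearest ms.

log₂(32) = 5 bits, so RT = 176.1 + 118.6 × 5 ≈ 769.100 ms.

769 ms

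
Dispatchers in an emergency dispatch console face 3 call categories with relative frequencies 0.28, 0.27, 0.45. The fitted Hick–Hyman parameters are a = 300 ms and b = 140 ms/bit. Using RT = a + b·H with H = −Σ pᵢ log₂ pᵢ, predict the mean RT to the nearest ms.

H = 0.28·log₂(1/0.28) + 0.27·log₂(1/0.27) + 0.45·log₂(1/0.45) = 1.5426 bits.
RT = 300 + 140 × 1.5426 = 515.97 ms.

516 ms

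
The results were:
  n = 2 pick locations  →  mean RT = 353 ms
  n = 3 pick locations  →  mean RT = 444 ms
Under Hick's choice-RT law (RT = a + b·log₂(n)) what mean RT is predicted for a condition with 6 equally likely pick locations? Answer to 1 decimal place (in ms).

599.6 ms

Fit slope and intercept:
  b = (444 − 353) / (log₂ 3 − log₂ 2) = 91 / (1.5850 − 1) = 155.566 ms/bit
  a = 353 − 155.566 × 1 = 197.434 ms
Then RT(6) = 197.434 + 155.566 × log₂ 6 = 197.434 + 155.566 × 2.5850 ≈ 599.566 ms.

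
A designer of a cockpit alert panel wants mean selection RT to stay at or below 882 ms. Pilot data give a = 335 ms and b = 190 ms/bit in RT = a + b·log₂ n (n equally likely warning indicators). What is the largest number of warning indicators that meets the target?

Set 335 + 190·log₂ n ≤ 882 → log₂ n ≤ (882 − 335)/190 = 2.8789.
So n ≤ 2^2.8789 = 7.356; the largest integer n is 7.

7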